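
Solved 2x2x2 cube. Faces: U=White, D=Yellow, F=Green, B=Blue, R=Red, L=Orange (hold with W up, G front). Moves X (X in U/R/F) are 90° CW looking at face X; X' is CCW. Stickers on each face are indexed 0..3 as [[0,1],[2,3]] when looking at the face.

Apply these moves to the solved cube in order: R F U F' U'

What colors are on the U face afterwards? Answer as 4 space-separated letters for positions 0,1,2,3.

Answer: W G O W

Derivation:
After move 1 (R): R=RRRR U=WGWG F=GYGY D=YBYB B=WBWB
After move 2 (F): F=GGYY U=WGOO R=WRGR D=RRYB L=OYOB
After move 3 (U): U=OWOG F=WRYY R=WBGR B=OYWB L=GGOB
After move 4 (F'): F=RYWY U=OWWG R=RBRR D=GBYB L=GGOO
After move 5 (U'): U=WGOW F=GGWY R=RYRR B=RBWB L=OYOO
Query: U face = WGOW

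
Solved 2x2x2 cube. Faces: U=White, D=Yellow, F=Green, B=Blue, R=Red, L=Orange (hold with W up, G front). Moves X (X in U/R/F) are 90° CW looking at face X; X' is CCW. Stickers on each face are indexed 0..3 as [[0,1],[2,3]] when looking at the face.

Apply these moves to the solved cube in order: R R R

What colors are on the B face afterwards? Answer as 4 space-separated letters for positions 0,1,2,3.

Answer: Y B Y B

Derivation:
After move 1 (R): R=RRRR U=WGWG F=GYGY D=YBYB B=WBWB
After move 2 (R): R=RRRR U=WYWY F=GBGB D=YWYW B=GBGB
After move 3 (R): R=RRRR U=WBWB F=GWGW D=YGYG B=YBYB
Query: B face = YBYB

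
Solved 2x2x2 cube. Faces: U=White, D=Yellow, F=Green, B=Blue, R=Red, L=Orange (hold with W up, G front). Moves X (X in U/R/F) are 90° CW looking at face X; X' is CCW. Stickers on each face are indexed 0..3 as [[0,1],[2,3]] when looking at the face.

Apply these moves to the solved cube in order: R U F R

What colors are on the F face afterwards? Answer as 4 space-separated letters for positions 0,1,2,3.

After move 1 (R): R=RRRR U=WGWG F=GYGY D=YBYB B=WBWB
After move 2 (U): U=WWGG F=RRGY R=WBRR B=OOWB L=GYOO
After move 3 (F): F=GRYR U=WWOY R=GBGR D=RWYB L=GYOB
After move 4 (R): R=GGRB U=WROR F=GWYB D=RWYO B=YOWB
Query: F face = GWYB

Answer: G W Y B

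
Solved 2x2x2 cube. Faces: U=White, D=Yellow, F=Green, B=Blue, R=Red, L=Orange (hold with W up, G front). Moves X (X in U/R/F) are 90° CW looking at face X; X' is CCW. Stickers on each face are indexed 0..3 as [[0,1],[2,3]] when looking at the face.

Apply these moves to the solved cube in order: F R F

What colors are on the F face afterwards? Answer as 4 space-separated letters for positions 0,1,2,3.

Answer: G G Y R

Derivation:
After move 1 (F): F=GGGG U=WWOO R=WRWR D=RRYY L=OYOY
After move 2 (R): R=WWRR U=WGOG F=GRGY D=RBYB B=OBWB
After move 3 (F): F=GGYR U=WGYY R=OWGR D=RWYB L=OROB
Query: F face = GGYR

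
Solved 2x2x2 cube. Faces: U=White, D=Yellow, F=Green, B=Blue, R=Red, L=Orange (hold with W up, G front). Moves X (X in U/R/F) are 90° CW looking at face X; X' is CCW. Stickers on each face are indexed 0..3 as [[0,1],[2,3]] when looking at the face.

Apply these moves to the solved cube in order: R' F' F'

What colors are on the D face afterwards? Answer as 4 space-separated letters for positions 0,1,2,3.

After move 1 (R'): R=RRRR U=WBWB F=GWGW D=YGYG B=YBYB
After move 2 (F'): F=WWGG U=WBRR R=GRYR D=OOYG L=OBOW
After move 3 (F'): F=WGWG U=WBGY R=OROR D=BWYG L=OROR
Query: D face = BWYG

Answer: B W Y G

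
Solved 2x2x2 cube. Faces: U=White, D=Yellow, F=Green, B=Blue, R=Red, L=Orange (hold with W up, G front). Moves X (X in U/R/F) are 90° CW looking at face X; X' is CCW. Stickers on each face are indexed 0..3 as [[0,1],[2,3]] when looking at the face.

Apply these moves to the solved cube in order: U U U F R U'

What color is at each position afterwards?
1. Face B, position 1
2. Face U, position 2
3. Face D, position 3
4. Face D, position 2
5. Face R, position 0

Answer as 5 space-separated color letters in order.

Answer: W W R Y G

Derivation:
After move 1 (U): U=WWWW F=RRGG R=BBRR B=OOBB L=GGOO
After move 2 (U): U=WWWW F=BBGG R=OORR B=GGBB L=RROO
After move 3 (U): U=WWWW F=OOGG R=GGRR B=RRBB L=BBOO
After move 4 (F): F=GOGO U=WWOB R=WGWR D=RGYY L=BYOY
After move 5 (R): R=WWRG U=WOOO F=GGGY D=RBYR B=BRWB
After move 6 (U'): U=OOWO F=BYGY R=GGRG B=WWWB L=BROY
Query 1: B[1] = W
Query 2: U[2] = W
Query 3: D[3] = R
Query 4: D[2] = Y
Query 5: R[0] = G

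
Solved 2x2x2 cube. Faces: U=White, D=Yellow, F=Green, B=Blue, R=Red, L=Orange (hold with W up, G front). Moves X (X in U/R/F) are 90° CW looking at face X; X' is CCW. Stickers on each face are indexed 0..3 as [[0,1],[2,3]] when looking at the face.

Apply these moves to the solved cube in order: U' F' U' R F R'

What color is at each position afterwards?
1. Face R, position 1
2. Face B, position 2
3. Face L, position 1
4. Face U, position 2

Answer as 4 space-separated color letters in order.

Answer: G Y B W

Derivation:
After move 1 (U'): U=WWWW F=OOGG R=GGRR B=RRBB L=BBOO
After move 2 (F'): F=OGOG U=WWGR R=YGYR D=BOYY L=BWOW
After move 3 (U'): U=WRWG F=BWOG R=OGYR B=YGBB L=RROW
After move 4 (R): R=YORG U=WWWG F=BOOY D=BBYY B=GGRB
After move 5 (F): F=OBYO U=WWWR R=WOGG D=RYYY L=RBOB
After move 6 (R'): R=OGWG U=WRWG F=OWYR D=RBYO B=YGYB
Query 1: R[1] = G
Query 2: B[2] = Y
Query 3: L[1] = B
Query 4: U[2] = W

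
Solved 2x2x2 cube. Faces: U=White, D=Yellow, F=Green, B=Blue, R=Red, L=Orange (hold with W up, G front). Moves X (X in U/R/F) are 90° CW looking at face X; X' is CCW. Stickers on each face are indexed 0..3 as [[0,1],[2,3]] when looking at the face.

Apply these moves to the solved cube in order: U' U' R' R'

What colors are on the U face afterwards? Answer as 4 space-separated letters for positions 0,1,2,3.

After move 1 (U'): U=WWWW F=OOGG R=GGRR B=RRBB L=BBOO
After move 2 (U'): U=WWWW F=BBGG R=OORR B=GGBB L=RROO
After move 3 (R'): R=OROR U=WBWG F=BWGW D=YBYG B=YGYB
After move 4 (R'): R=RROO U=WYWY F=BBGG D=YWYW B=GGBB
Query: U face = WYWY

Answer: W Y W Y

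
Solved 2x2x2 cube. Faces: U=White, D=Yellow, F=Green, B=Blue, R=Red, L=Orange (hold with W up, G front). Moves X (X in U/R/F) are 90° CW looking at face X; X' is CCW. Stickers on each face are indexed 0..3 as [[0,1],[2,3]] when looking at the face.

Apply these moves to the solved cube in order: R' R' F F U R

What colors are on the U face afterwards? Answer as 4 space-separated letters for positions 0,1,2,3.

After move 1 (R'): R=RRRR U=WBWB F=GWGW D=YGYG B=YBYB
After move 2 (R'): R=RRRR U=WYWY F=GBGB D=YWYW B=GBGB
After move 3 (F): F=GGBB U=WYOO R=WRYR D=RRYW L=OYOW
After move 4 (F): F=BGBG U=WYWY R=OROR D=YWYW L=OROR
After move 5 (U): U=WWYY F=ORBG R=GBOR B=ORGB L=BGOR
After move 6 (R): R=OGRB U=WRYG F=OWBW D=YGYO B=YRWB
Query: U face = WRYG

Answer: W R Y G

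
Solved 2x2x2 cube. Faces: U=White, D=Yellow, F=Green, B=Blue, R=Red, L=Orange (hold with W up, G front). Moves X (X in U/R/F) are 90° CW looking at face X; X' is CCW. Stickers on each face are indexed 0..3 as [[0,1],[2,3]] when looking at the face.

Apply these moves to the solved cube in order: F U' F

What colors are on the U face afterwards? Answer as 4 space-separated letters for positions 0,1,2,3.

Answer: W O Y B

Derivation:
After move 1 (F): F=GGGG U=WWOO R=WRWR D=RRYY L=OYOY
After move 2 (U'): U=WOWO F=OYGG R=GGWR B=WRBB L=BBOY
After move 3 (F): F=GOGY U=WOYB R=WGOR D=WGYY L=BROR
Query: U face = WOYB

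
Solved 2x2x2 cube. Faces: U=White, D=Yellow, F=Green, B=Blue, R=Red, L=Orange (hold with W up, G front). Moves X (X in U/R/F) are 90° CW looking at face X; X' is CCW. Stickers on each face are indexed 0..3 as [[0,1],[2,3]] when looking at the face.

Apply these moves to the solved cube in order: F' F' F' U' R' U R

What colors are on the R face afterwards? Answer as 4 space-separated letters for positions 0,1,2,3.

Answer: G Y W R

Derivation:
After move 1 (F'): F=GGGG U=WWRR R=YRYR D=OOYY L=OWOW
After move 2 (F'): F=GGGG U=WWYY R=OROR D=WWYY L=OROR
After move 3 (F'): F=GGGG U=WWOO R=WRWR D=RRYY L=OYOY
After move 4 (U'): U=WOWO F=OYGG R=GGWR B=WRBB L=BBOY
After move 5 (R'): R=GRGW U=WBWW F=OOGO D=RYYG B=YRRB
After move 6 (U): U=WWWB F=GRGO R=YRGW B=BBRB L=OOOY
After move 7 (R): R=GYWR U=WRWO F=GYGG D=RRYB B=BBWB
Query: R face = GYWR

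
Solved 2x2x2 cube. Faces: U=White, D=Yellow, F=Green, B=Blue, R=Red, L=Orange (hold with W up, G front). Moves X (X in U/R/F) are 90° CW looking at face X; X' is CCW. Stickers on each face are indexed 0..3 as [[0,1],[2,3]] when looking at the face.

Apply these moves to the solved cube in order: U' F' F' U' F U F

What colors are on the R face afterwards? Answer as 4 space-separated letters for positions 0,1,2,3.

Answer: R G Y R

Derivation:
After move 1 (U'): U=WWWW F=OOGG R=GGRR B=RRBB L=BBOO
After move 2 (F'): F=OGOG U=WWGR R=YGYR D=BOYY L=BWOW
After move 3 (F'): F=GGOO U=WWYY R=OGBR D=WWYY L=BROG
After move 4 (U'): U=WYWY F=BROO R=GGBR B=OGBB L=RROG
After move 5 (F): F=OBOR U=WYGR R=WGYR D=BGYY L=RWOW
After move 6 (U): U=GWRY F=WGOR R=OGYR B=RWBB L=OBOW
After move 7 (F): F=OWRG U=GWWB R=RGYR D=YOYY L=OBOG
Query: R face = RGYR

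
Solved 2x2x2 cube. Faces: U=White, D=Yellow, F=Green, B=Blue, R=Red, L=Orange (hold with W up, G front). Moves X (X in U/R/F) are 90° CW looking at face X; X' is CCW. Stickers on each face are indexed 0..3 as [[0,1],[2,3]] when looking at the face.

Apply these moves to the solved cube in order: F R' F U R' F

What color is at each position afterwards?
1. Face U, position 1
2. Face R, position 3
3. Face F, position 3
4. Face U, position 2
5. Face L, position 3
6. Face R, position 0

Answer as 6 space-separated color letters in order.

After move 1 (F): F=GGGG U=WWOO R=WRWR D=RRYY L=OYOY
After move 2 (R'): R=RRWW U=WBOB F=GWGO D=RGYG B=YBRB
After move 3 (F): F=GGOW U=WBYY R=ORBW D=WRYG L=OROG
After move 4 (U): U=YWYB F=OROW R=YBBW B=ORRB L=GGOG
After move 5 (R'): R=BWYB U=YRYO F=OWOB D=WRYW B=GRRB
After move 6 (F): F=OOBW U=YRGG R=YWOB D=YBYW L=GWOR
Query 1: U[1] = R
Query 2: R[3] = B
Query 3: F[3] = W
Query 4: U[2] = G
Query 5: L[3] = R
Query 6: R[0] = Y

Answer: R B W G R Y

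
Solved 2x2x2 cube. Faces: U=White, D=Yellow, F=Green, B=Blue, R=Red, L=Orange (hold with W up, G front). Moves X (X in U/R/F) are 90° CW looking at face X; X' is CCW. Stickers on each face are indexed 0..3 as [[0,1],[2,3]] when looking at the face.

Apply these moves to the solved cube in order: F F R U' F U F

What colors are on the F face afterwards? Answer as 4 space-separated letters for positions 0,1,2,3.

Answer: Y W R W

Derivation:
After move 1 (F): F=GGGG U=WWOO R=WRWR D=RRYY L=OYOY
After move 2 (F): F=GGGG U=WWYY R=OROR D=WWYY L=OROR
After move 3 (R): R=OORR U=WGYG F=GWGY D=WBYB B=YBWB
After move 4 (U'): U=GGWY F=ORGY R=GWRR B=OOWB L=YBOR
After move 5 (F): F=GOYR U=GGRB R=WWYR D=RGYB L=YWOB
After move 6 (U): U=RGBG F=WWYR R=OOYR B=YWWB L=GOOB
After move 7 (F): F=YWRW U=RGBO R=BOGR D=YOYB L=GROG
Query: F face = YWRW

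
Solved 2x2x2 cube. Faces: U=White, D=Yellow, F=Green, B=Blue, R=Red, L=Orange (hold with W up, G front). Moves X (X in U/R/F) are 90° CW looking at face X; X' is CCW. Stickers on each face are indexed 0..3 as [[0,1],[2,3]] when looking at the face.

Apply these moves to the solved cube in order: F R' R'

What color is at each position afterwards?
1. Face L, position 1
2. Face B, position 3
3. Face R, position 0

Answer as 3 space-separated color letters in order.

After move 1 (F): F=GGGG U=WWOO R=WRWR D=RRYY L=OYOY
After move 2 (R'): R=RRWW U=WBOB F=GWGO D=RGYG B=YBRB
After move 3 (R'): R=RWRW U=WROY F=GBGB D=RWYO B=GBGB
Query 1: L[1] = Y
Query 2: B[3] = B
Query 3: R[0] = R

Answer: Y B R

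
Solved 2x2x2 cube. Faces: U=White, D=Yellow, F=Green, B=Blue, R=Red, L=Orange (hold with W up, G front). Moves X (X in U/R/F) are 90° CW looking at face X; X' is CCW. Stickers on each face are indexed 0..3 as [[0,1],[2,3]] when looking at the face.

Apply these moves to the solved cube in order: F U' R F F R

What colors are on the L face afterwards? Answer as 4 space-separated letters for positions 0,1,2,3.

Answer: B R O W

Derivation:
After move 1 (F): F=GGGG U=WWOO R=WRWR D=RRYY L=OYOY
After move 2 (U'): U=WOWO F=OYGG R=GGWR B=WRBB L=BBOY
After move 3 (R): R=WGRG U=WYWG F=ORGY D=RBYW B=OROB
After move 4 (F): F=GOYR U=WYYB R=WGGG D=RWYW L=BROB
After move 5 (F): F=YGRO U=WYBR R=YGBG D=GWYW L=BROW
After move 6 (R): R=BYGG U=WGBO F=YWRW D=GOYO B=RRYB
Query: L face = BROW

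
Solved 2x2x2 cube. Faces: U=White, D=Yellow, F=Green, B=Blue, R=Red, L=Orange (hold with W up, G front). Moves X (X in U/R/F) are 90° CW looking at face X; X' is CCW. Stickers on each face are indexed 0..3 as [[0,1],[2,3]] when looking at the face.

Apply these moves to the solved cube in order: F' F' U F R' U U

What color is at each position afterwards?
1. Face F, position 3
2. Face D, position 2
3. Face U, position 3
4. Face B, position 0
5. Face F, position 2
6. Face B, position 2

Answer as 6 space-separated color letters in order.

After move 1 (F'): F=GGGG U=WWRR R=YRYR D=OOYY L=OWOW
After move 2 (F'): F=GGGG U=WWYY R=OROR D=WWYY L=OROR
After move 3 (U): U=YWYW F=ORGG R=BBOR B=ORBB L=GGOR
After move 4 (F): F=GOGR U=YWRG R=YBWR D=OBYY L=GWOW
After move 5 (R'): R=BRYW U=YBRO F=GWGG D=OOYR B=YRBB
After move 6 (U): U=RYOB F=BRGG R=YRYW B=GWBB L=GWOW
After move 7 (U): U=ORBY F=YRGG R=GWYW B=GWBB L=BROW
Query 1: F[3] = G
Query 2: D[2] = Y
Query 3: U[3] = Y
Query 4: B[0] = G
Query 5: F[2] = G
Query 6: B[2] = B

Answer: G Y Y G G B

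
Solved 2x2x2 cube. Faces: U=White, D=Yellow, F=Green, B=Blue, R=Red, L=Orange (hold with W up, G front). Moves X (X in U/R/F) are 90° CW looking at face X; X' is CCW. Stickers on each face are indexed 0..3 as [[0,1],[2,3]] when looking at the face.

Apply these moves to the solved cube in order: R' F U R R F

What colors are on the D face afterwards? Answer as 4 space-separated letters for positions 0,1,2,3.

After move 1 (R'): R=RRRR U=WBWB F=GWGW D=YGYG B=YBYB
After move 2 (F): F=GGWW U=WBOO R=WRBR D=RRYG L=OYOG
After move 3 (U): U=OWOB F=WRWW R=YBBR B=OYYB L=GGOG
After move 4 (R): R=BYRB U=OROW F=WRWG D=RYYO B=BYWB
After move 5 (R): R=RBBY U=OROG F=WYWO D=RWYB B=WYRB
After move 6 (F): F=WWOY U=ORGG R=OBGY D=BRYB L=GROW
Query: D face = BRYB

Answer: B R Y B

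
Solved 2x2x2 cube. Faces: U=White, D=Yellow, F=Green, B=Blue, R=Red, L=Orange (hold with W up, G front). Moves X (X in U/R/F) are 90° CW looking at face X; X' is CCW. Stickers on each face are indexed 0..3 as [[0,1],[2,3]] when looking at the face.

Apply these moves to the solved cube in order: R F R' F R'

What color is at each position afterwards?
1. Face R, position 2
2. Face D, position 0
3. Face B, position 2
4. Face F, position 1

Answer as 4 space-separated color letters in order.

Answer: O W R W

Derivation:
After move 1 (R): R=RRRR U=WGWG F=GYGY D=YBYB B=WBWB
After move 2 (F): F=GGYY U=WGOO R=WRGR D=RRYB L=OYOB
After move 3 (R'): R=RRWG U=WWOW F=GGYO D=RGYY B=BBRB
After move 4 (F): F=YGOG U=WWBY R=ORWG D=WRYY L=OROG
After move 5 (R'): R=RGOW U=WRBB F=YWOY D=WGYG B=YBRB
Query 1: R[2] = O
Query 2: D[0] = W
Query 3: B[2] = R
Query 4: F[1] = W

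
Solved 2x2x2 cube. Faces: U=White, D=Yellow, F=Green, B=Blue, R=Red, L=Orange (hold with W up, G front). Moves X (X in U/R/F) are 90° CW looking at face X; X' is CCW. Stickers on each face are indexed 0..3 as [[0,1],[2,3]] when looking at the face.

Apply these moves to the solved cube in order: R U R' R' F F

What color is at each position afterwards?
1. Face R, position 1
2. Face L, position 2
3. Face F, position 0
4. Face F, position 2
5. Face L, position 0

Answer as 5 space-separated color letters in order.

After move 1 (R): R=RRRR U=WGWG F=GYGY D=YBYB B=WBWB
After move 2 (U): U=WWGG F=RRGY R=WBRR B=OOWB L=GYOO
After move 3 (R'): R=BRWR U=WWGO F=RWGG D=YRYY B=BOBB
After move 4 (R'): R=RRBW U=WBGB F=RWGO D=YWYG B=YORB
After move 5 (F): F=GROW U=WBOY R=GRBW D=BRYG L=GYOW
After move 6 (F): F=OGWR U=WBWY R=ORYW D=BGYG L=GBOR
Query 1: R[1] = R
Query 2: L[2] = O
Query 3: F[0] = O
Query 4: F[2] = W
Query 5: L[0] = G

Answer: R O O W G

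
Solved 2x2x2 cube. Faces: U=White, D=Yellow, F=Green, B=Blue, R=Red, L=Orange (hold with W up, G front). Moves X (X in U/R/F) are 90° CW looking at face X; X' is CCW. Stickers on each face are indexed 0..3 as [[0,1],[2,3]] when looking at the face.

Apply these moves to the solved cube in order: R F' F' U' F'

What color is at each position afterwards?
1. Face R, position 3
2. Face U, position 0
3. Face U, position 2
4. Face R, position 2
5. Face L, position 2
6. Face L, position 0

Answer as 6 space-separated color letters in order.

After move 1 (R): R=RRRR U=WGWG F=GYGY D=YBYB B=WBWB
After move 2 (F'): F=YYGG U=WGRR R=BRYR D=OOYB L=OGOW
After move 3 (F'): F=YGYG U=WGBY R=OROR D=GWYB L=OROR
After move 4 (U'): U=GYWB F=ORYG R=YGOR B=ORWB L=WBOR
After move 5 (F'): F=RGOY U=GYYO R=WGGR D=BRYB L=WBOW
Query 1: R[3] = R
Query 2: U[0] = G
Query 3: U[2] = Y
Query 4: R[2] = G
Query 5: L[2] = O
Query 6: L[0] = W

Answer: R G Y G O W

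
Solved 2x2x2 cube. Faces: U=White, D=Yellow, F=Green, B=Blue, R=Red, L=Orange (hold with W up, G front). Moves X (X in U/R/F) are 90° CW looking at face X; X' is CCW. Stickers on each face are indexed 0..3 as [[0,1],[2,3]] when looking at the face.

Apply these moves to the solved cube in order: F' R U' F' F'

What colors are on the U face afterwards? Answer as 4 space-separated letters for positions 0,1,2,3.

After move 1 (F'): F=GGGG U=WWRR R=YRYR D=OOYY L=OWOW
After move 2 (R): R=YYRR U=WGRG F=GOGY D=OBYB B=RBWB
After move 3 (U'): U=GGWR F=OWGY R=GORR B=YYWB L=RBOW
After move 4 (F'): F=WYOG U=GGGR R=BOOR D=BWYB L=RROW
After move 5 (F'): F=YGWO U=GGBO R=WOBR D=RWYB L=RROG
Query: U face = GGBO

Answer: G G B O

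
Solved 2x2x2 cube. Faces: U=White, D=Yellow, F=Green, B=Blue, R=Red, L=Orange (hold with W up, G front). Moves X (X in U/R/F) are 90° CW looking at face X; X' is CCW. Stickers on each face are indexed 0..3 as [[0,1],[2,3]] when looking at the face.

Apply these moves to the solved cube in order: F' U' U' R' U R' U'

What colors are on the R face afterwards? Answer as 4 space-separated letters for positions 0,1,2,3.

Answer: W R Y O

Derivation:
After move 1 (F'): F=GGGG U=WWRR R=YRYR D=OOYY L=OWOW
After move 2 (U'): U=WRWR F=OWGG R=GGYR B=YRBB L=BBOW
After move 3 (U'): U=RRWW F=BBGG R=OWYR B=GGBB L=YROW
After move 4 (R'): R=WROY U=RBWG F=BRGW D=OBYG B=YGOB
After move 5 (U): U=WRGB F=WRGW R=YGOY B=YROB L=BROW
After move 6 (R'): R=GYYO U=WOGY F=WRGB D=ORYW B=GRBB
After move 7 (U'): U=OYWG F=BRGB R=WRYO B=GYBB L=GROW
Query: R face = WRYO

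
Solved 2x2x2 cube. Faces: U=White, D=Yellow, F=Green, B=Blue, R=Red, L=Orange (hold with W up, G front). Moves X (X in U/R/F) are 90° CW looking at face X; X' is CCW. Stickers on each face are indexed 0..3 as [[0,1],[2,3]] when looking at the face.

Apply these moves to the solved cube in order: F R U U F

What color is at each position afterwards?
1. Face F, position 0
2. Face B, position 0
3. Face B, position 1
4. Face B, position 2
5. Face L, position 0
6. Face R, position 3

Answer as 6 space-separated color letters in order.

Answer: G G R W W R

Derivation:
After move 1 (F): F=GGGG U=WWOO R=WRWR D=RRYY L=OYOY
After move 2 (R): R=WWRR U=WGOG F=GRGY D=RBYB B=OBWB
After move 3 (U): U=OWGG F=WWGY R=OBRR B=OYWB L=GROY
After move 4 (U): U=GOGW F=OBGY R=OYRR B=GRWB L=WWOY
After move 5 (F): F=GOYB U=GOYW R=GYWR D=ROYB L=WROB
Query 1: F[0] = G
Query 2: B[0] = G
Query 3: B[1] = R
Query 4: B[2] = W
Query 5: L[0] = W
Query 6: R[3] = R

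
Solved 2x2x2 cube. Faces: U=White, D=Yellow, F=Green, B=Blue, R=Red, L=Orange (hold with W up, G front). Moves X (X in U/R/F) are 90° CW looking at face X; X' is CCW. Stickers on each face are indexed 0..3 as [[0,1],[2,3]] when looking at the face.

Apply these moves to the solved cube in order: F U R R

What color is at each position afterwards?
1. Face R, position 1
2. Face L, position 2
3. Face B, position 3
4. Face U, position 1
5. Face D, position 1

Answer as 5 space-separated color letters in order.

Answer: W O B R W

Derivation:
After move 1 (F): F=GGGG U=WWOO R=WRWR D=RRYY L=OYOY
After move 2 (U): U=OWOW F=WRGG R=BBWR B=OYBB L=GGOY
After move 3 (R): R=WBRB U=OROG F=WRGY D=RBYO B=WYWB
After move 4 (R): R=RWBB U=OROY F=WBGO D=RWYW B=GYRB
Query 1: R[1] = W
Query 2: L[2] = O
Query 3: B[3] = B
Query 4: U[1] = R
Query 5: D[1] = W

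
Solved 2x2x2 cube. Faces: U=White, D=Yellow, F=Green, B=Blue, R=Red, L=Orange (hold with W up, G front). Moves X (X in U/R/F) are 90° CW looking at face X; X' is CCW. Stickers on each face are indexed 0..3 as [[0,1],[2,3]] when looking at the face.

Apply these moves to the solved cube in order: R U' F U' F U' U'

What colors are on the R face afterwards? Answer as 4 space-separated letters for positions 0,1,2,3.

Answer: R R O R

Derivation:
After move 1 (R): R=RRRR U=WGWG F=GYGY D=YBYB B=WBWB
After move 2 (U'): U=GGWW F=OOGY R=GYRR B=RRWB L=WBOO
After move 3 (F): F=GOYO U=GGOB R=WYWR D=RGYB L=WYOB
After move 4 (U'): U=GBGO F=WYYO R=GOWR B=WYWB L=RROB
After move 5 (F): F=YWOY U=GBBR R=GOOR D=WGYB L=RROG
After move 6 (U'): U=BRGB F=RROY R=YWOR B=GOWB L=WYOG
After move 7 (U'): U=RBBG F=WYOY R=RROR B=YWWB L=GOOG
Query: R face = RROR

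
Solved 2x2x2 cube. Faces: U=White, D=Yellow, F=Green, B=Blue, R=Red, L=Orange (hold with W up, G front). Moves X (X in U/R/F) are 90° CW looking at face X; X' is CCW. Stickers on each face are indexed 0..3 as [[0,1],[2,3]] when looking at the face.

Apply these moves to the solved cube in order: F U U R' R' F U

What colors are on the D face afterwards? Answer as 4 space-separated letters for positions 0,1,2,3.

After move 1 (F): F=GGGG U=WWOO R=WRWR D=RRYY L=OYOY
After move 2 (U): U=OWOW F=WRGG R=BBWR B=OYBB L=GGOY
After move 3 (U): U=OOWW F=BBGG R=OYWR B=GGBB L=WROY
After move 4 (R'): R=YROW U=OBWG F=BOGW D=RBYG B=YGRB
After move 5 (R'): R=RWYO U=ORWY F=BBGG D=ROYW B=GGBB
After move 6 (F): F=GBGB U=ORYR R=WWYO D=YRYW L=WROO
After move 7 (U): U=YORR F=WWGB R=GGYO B=WRBB L=GBOO
Query: D face = YRYW

Answer: Y R Y W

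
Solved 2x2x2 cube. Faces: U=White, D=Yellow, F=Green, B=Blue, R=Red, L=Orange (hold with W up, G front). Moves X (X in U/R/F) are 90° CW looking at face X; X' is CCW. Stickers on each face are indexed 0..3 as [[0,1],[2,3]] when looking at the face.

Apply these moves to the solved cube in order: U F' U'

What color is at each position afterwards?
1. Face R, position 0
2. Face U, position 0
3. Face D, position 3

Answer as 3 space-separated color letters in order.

After move 1 (U): U=WWWW F=RRGG R=BBRR B=OOBB L=GGOO
After move 2 (F'): F=RGRG U=WWBR R=YBYR D=GOYY L=GWOW
After move 3 (U'): U=WRWB F=GWRG R=RGYR B=YBBB L=OOOW
Query 1: R[0] = R
Query 2: U[0] = W
Query 3: D[3] = Y

Answer: R W Y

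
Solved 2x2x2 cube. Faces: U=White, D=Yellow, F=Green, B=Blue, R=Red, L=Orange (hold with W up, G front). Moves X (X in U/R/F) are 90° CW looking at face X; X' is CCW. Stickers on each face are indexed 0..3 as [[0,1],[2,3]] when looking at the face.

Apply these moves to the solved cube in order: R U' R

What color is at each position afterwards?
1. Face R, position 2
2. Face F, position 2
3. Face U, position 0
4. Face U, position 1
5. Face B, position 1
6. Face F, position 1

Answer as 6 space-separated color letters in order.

After move 1 (R): R=RRRR U=WGWG F=GYGY D=YBYB B=WBWB
After move 2 (U'): U=GGWW F=OOGY R=GYRR B=RRWB L=WBOO
After move 3 (R): R=RGRY U=GOWY F=OBGB D=YWYR B=WRGB
Query 1: R[2] = R
Query 2: F[2] = G
Query 3: U[0] = G
Query 4: U[1] = O
Query 5: B[1] = R
Query 6: F[1] = B

Answer: R G G O R B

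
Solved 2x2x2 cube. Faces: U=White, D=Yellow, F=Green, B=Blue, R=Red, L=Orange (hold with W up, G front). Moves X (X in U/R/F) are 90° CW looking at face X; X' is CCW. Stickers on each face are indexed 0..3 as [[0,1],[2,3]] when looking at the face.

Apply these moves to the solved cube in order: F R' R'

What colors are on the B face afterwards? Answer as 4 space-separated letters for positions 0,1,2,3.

Answer: G B G B

Derivation:
After move 1 (F): F=GGGG U=WWOO R=WRWR D=RRYY L=OYOY
After move 2 (R'): R=RRWW U=WBOB F=GWGO D=RGYG B=YBRB
After move 3 (R'): R=RWRW U=WROY F=GBGB D=RWYO B=GBGB
Query: B face = GBGB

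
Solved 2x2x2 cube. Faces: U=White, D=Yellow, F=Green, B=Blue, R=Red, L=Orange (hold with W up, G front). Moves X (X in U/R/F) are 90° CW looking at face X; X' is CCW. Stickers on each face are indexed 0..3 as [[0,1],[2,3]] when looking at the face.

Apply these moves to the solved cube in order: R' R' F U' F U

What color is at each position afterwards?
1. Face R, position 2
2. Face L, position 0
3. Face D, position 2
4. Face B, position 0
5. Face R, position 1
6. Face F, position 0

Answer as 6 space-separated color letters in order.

Answer: O B Y G R W

Derivation:
After move 1 (R'): R=RRRR U=WBWB F=GWGW D=YGYG B=YBYB
After move 2 (R'): R=RRRR U=WYWY F=GBGB D=YWYW B=GBGB
After move 3 (F): F=GGBB U=WYOO R=WRYR D=RRYW L=OYOW
After move 4 (U'): U=YOWO F=OYBB R=GGYR B=WRGB L=GBOW
After move 5 (F): F=BOBY U=YOWB R=WGOR D=YGYW L=GROR
After move 6 (U): U=WYBO F=WGBY R=WROR B=GRGB L=BOOR
Query 1: R[2] = O
Query 2: L[0] = B
Query 3: D[2] = Y
Query 4: B[0] = G
Query 5: R[1] = R
Query 6: F[0] = W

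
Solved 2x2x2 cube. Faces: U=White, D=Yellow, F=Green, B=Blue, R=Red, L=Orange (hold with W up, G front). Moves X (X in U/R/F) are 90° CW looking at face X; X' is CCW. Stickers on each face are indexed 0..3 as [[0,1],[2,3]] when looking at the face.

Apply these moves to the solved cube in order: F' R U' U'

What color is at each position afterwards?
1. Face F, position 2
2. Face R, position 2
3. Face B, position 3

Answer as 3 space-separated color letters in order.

After move 1 (F'): F=GGGG U=WWRR R=YRYR D=OOYY L=OWOW
After move 2 (R): R=YYRR U=WGRG F=GOGY D=OBYB B=RBWB
After move 3 (U'): U=GGWR F=OWGY R=GORR B=YYWB L=RBOW
After move 4 (U'): U=GRGW F=RBGY R=OWRR B=GOWB L=YYOW
Query 1: F[2] = G
Query 2: R[2] = R
Query 3: B[3] = B

Answer: G R B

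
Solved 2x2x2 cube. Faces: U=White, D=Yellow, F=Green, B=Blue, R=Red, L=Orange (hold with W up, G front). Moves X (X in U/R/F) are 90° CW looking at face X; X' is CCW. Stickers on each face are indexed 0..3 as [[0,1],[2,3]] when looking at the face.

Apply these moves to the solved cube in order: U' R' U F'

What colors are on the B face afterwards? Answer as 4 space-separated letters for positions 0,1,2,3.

After move 1 (U'): U=WWWW F=OOGG R=GGRR B=RRBB L=BBOO
After move 2 (R'): R=GRGR U=WBWR F=OWGW D=YOYG B=YRYB
After move 3 (U): U=WWRB F=GRGW R=YRGR B=BBYB L=OWOO
After move 4 (F'): F=RWGG U=WWYG R=ORYR D=WOYG L=OBOR
Query: B face = BBYB

Answer: B B Y B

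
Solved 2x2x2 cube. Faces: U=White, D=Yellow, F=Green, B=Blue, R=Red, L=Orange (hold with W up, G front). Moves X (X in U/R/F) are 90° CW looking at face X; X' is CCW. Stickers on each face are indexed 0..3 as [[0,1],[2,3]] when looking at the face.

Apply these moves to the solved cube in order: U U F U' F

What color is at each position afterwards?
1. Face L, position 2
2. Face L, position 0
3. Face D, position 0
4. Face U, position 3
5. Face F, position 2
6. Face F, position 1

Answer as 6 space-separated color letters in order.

After move 1 (U): U=WWWW F=RRGG R=BBRR B=OOBB L=GGOO
After move 2 (U): U=WWWW F=BBGG R=OORR B=GGBB L=RROO
After move 3 (F): F=GBGB U=WWOR R=WOWR D=ROYY L=RYOY
After move 4 (U'): U=WRWO F=RYGB R=GBWR B=WOBB L=GGOY
After move 5 (F): F=GRBY U=WRYG R=WBOR D=WGYY L=GROO
Query 1: L[2] = O
Query 2: L[0] = G
Query 3: D[0] = W
Query 4: U[3] = G
Query 5: F[2] = B
Query 6: F[1] = R

Answer: O G W G B R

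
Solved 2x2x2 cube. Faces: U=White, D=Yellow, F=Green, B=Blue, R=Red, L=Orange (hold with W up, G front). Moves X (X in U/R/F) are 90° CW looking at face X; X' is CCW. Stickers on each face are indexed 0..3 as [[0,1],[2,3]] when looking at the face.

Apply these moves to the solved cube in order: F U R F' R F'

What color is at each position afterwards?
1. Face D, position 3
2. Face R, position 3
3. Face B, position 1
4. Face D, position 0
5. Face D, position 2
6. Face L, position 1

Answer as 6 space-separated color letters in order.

After move 1 (F): F=GGGG U=WWOO R=WRWR D=RRYY L=OYOY
After move 2 (U): U=OWOW F=WRGG R=BBWR B=OYBB L=GGOY
After move 3 (R): R=WBRB U=OROG F=WRGY D=RBYO B=WYWB
After move 4 (F'): F=RYWG U=ORWR R=BBRB D=GYYO L=GGOO
After move 5 (R): R=RBBB U=OYWG F=RYWO D=GWYW B=RYRB
After move 6 (F'): F=YORW U=OYRB R=WBGB D=GOYW L=GGOW
Query 1: D[3] = W
Query 2: R[3] = B
Query 3: B[1] = Y
Query 4: D[0] = G
Query 5: D[2] = Y
Query 6: L[1] = G

Answer: W B Y G Y G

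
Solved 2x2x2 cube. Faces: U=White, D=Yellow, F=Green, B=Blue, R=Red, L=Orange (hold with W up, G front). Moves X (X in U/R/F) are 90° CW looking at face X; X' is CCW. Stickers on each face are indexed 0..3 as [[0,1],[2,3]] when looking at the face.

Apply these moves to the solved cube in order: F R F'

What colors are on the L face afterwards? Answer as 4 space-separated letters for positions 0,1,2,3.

Answer: O G O O

Derivation:
After move 1 (F): F=GGGG U=WWOO R=WRWR D=RRYY L=OYOY
After move 2 (R): R=WWRR U=WGOG F=GRGY D=RBYB B=OBWB
After move 3 (F'): F=RYGG U=WGWR R=BWRR D=YYYB L=OGOO
Query: L face = OGOO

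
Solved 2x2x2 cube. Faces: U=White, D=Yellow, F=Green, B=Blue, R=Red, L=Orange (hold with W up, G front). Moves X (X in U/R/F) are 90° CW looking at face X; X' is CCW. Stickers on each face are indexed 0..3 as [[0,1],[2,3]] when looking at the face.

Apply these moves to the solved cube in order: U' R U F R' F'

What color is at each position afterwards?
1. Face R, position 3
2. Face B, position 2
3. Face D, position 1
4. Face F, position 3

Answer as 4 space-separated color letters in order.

Answer: O W B Y

Derivation:
After move 1 (U'): U=WWWW F=OOGG R=GGRR B=RRBB L=BBOO
After move 2 (R): R=RGRG U=WOWG F=OYGY D=YBYR B=WRWB
After move 3 (U): U=WWGO F=RGGY R=WRRG B=BBWB L=OYOO
After move 4 (F): F=GRYG U=WWOY R=GROG D=RWYR L=OYOB
After move 5 (R'): R=RGGO U=WWOB F=GWYY D=RRYG B=RBWB
After move 6 (F'): F=WYGY U=WWRG R=RGRO D=YBYG L=OBOO
Query 1: R[3] = O
Query 2: B[2] = W
Query 3: D[1] = B
Query 4: F[3] = Y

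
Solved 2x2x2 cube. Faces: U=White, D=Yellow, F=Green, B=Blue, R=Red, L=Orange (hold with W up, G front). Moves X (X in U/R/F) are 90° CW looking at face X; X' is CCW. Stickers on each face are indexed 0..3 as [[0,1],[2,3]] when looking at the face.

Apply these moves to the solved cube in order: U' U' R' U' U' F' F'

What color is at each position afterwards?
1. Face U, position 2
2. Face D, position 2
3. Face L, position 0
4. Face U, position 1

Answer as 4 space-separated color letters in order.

After move 1 (U'): U=WWWW F=OOGG R=GGRR B=RRBB L=BBOO
After move 2 (U'): U=WWWW F=BBGG R=OORR B=GGBB L=RROO
After move 3 (R'): R=OROR U=WBWG F=BWGW D=YBYG B=YGYB
After move 4 (U'): U=BGWW F=RRGW R=BWOR B=ORYB L=YGOO
After move 5 (U'): U=GWBW F=YGGW R=RROR B=BWYB L=OROO
After move 6 (F'): F=GWYG U=GWRO R=BRYR D=ROYG L=OWOB
After move 7 (F'): F=WGGY U=GWBY R=ORRR D=WBYG L=OOOR
Query 1: U[2] = B
Query 2: D[2] = Y
Query 3: L[0] = O
Query 4: U[1] = W

Answer: B Y O W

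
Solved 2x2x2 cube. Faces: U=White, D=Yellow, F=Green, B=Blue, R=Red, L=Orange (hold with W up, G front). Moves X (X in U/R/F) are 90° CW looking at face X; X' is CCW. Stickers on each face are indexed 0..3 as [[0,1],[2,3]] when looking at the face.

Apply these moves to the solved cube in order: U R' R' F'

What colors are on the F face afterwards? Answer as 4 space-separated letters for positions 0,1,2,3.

Answer: B O R G

Derivation:
After move 1 (U): U=WWWW F=RRGG R=BBRR B=OOBB L=GGOO
After move 2 (R'): R=BRBR U=WBWO F=RWGW D=YRYG B=YOYB
After move 3 (R'): R=RRBB U=WYWY F=RBGO D=YWYW B=GORB
After move 4 (F'): F=BORG U=WYRB R=WRYB D=GOYW L=GYOW
Query: F face = BORG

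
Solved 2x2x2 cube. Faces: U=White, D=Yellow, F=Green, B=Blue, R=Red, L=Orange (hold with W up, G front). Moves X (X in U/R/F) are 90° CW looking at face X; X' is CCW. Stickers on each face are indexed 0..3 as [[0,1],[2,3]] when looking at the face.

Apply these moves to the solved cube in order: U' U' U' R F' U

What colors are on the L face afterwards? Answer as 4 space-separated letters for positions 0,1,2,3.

Answer: Y Y O W

Derivation:
After move 1 (U'): U=WWWW F=OOGG R=GGRR B=RRBB L=BBOO
After move 2 (U'): U=WWWW F=BBGG R=OORR B=GGBB L=RROO
After move 3 (U'): U=WWWW F=RRGG R=BBRR B=OOBB L=GGOO
After move 4 (R): R=RBRB U=WRWG F=RYGY D=YBYO B=WOWB
After move 5 (F'): F=YYRG U=WRRR R=BBYB D=GOYO L=GGOW
After move 6 (U): U=RWRR F=BBRG R=WOYB B=GGWB L=YYOW
Query: L face = YYOW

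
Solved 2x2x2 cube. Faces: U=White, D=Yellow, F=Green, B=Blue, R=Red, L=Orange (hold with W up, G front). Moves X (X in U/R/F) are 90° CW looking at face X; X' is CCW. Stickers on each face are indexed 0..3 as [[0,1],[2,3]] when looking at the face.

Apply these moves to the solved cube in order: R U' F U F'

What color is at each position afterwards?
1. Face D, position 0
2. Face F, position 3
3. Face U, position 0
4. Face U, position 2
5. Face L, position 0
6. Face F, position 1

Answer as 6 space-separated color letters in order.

After move 1 (R): R=RRRR U=WGWG F=GYGY D=YBYB B=WBWB
After move 2 (U'): U=GGWW F=OOGY R=GYRR B=RRWB L=WBOO
After move 3 (F): F=GOYO U=GGOB R=WYWR D=RGYB L=WYOB
After move 4 (U): U=OGBG F=WYYO R=RRWR B=WYWB L=GOOB
After move 5 (F'): F=YOWY U=OGRW R=GRRR D=OBYB L=GGOB
Query 1: D[0] = O
Query 2: F[3] = Y
Query 3: U[0] = O
Query 4: U[2] = R
Query 5: L[0] = G
Query 6: F[1] = O

Answer: O Y O R G O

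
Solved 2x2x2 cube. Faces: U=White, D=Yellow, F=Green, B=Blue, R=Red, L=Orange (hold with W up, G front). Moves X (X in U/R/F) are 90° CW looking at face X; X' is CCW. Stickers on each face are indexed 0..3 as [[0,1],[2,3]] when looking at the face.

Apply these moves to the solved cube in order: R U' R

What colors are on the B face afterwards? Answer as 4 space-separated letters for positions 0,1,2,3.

After move 1 (R): R=RRRR U=WGWG F=GYGY D=YBYB B=WBWB
After move 2 (U'): U=GGWW F=OOGY R=GYRR B=RRWB L=WBOO
After move 3 (R): R=RGRY U=GOWY F=OBGB D=YWYR B=WRGB
Query: B face = WRGB

Answer: W R G B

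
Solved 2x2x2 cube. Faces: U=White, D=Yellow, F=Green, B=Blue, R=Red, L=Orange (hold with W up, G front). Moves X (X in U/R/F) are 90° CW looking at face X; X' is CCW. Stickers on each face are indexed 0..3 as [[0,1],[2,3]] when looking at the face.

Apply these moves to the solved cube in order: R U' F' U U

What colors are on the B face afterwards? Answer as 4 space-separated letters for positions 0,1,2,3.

After move 1 (R): R=RRRR U=WGWG F=GYGY D=YBYB B=WBWB
After move 2 (U'): U=GGWW F=OOGY R=GYRR B=RRWB L=WBOO
After move 3 (F'): F=OYOG U=GGGR R=BYYR D=BOYB L=WWOW
After move 4 (U): U=GGRG F=BYOG R=RRYR B=WWWB L=OYOW
After move 5 (U): U=RGGG F=RROG R=WWYR B=OYWB L=BYOW
Query: B face = OYWB

Answer: O Y W B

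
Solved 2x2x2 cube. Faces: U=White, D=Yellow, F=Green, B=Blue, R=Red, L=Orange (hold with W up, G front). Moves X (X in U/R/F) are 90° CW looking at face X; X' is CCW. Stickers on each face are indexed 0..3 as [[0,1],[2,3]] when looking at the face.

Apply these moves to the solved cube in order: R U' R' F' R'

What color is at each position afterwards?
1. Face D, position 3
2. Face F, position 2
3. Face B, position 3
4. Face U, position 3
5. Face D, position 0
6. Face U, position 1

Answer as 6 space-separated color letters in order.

After move 1 (R): R=RRRR U=WGWG F=GYGY D=YBYB B=WBWB
After move 2 (U'): U=GGWW F=OOGY R=GYRR B=RRWB L=WBOO
After move 3 (R'): R=YRGR U=GWWR F=OGGW D=YOYY B=BRBB
After move 4 (F'): F=GWOG U=GWYG R=ORYR D=BOYY L=WROW
After move 5 (R'): R=RROY U=GBYB F=GWOG D=BWYG B=YROB
Query 1: D[3] = G
Query 2: F[2] = O
Query 3: B[3] = B
Query 4: U[3] = B
Query 5: D[0] = B
Query 6: U[1] = B

Answer: G O B B B B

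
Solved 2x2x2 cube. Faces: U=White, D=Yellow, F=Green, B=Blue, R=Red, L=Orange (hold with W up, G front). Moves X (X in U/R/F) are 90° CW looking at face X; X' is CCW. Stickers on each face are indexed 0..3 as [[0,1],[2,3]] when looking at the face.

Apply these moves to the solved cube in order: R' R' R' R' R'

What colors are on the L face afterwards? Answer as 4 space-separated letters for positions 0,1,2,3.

Answer: O O O O

Derivation:
After move 1 (R'): R=RRRR U=WBWB F=GWGW D=YGYG B=YBYB
After move 2 (R'): R=RRRR U=WYWY F=GBGB D=YWYW B=GBGB
After move 3 (R'): R=RRRR U=WGWG F=GYGY D=YBYB B=WBWB
After move 4 (R'): R=RRRR U=WWWW F=GGGG D=YYYY B=BBBB
After move 5 (R'): R=RRRR U=WBWB F=GWGW D=YGYG B=YBYB
Query: L face = OOOO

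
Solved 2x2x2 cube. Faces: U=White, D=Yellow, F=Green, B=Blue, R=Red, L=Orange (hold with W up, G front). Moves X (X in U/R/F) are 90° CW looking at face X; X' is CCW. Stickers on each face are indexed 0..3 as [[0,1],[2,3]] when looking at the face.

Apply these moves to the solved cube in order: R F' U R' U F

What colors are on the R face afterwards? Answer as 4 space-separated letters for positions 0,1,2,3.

Answer: O G W Y

Derivation:
After move 1 (R): R=RRRR U=WGWG F=GYGY D=YBYB B=WBWB
After move 2 (F'): F=YYGG U=WGRR R=BRYR D=OOYB L=OGOW
After move 3 (U): U=RWRG F=BRGG R=WBYR B=OGWB L=YYOW
After move 4 (R'): R=BRWY U=RWRO F=BWGG D=ORYG B=BGOB
After move 5 (U): U=RROW F=BRGG R=BGWY B=YYOB L=BWOW
After move 6 (F): F=GBGR U=RRWW R=OGWY D=WBYG L=BOOR
Query: R face = OGWY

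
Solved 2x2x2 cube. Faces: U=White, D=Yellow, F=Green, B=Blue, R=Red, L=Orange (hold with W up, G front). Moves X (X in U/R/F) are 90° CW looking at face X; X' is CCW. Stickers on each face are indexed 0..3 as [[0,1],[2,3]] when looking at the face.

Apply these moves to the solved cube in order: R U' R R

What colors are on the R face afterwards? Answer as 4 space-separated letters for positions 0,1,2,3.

After move 1 (R): R=RRRR U=WGWG F=GYGY D=YBYB B=WBWB
After move 2 (U'): U=GGWW F=OOGY R=GYRR B=RRWB L=WBOO
After move 3 (R): R=RGRY U=GOWY F=OBGB D=YWYR B=WRGB
After move 4 (R): R=RRYG U=GBWB F=OWGR D=YGYW B=YROB
Query: R face = RRYG

Answer: R R Y G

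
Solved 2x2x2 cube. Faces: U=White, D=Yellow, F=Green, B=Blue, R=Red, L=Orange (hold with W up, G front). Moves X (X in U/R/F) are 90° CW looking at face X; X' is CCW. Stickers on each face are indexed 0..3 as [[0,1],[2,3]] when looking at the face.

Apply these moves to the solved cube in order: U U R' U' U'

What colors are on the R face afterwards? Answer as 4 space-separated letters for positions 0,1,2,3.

After move 1 (U): U=WWWW F=RRGG R=BBRR B=OOBB L=GGOO
After move 2 (U): U=WWWW F=BBGG R=OORR B=GGBB L=RROO
After move 3 (R'): R=OROR U=WBWG F=BWGW D=YBYG B=YGYB
After move 4 (U'): U=BGWW F=RRGW R=BWOR B=ORYB L=YGOO
After move 5 (U'): U=GWBW F=YGGW R=RROR B=BWYB L=OROO
Query: R face = RROR

Answer: R R O R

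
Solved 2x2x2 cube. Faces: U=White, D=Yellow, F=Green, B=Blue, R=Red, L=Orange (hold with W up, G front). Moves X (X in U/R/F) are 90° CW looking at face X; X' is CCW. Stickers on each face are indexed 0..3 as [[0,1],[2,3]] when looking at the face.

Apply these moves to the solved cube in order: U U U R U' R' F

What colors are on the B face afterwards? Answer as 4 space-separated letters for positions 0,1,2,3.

After move 1 (U): U=WWWW F=RRGG R=BBRR B=OOBB L=GGOO
After move 2 (U): U=WWWW F=BBGG R=OORR B=GGBB L=RROO
After move 3 (U): U=WWWW F=OOGG R=GGRR B=RRBB L=BBOO
After move 4 (R): R=RGRG U=WOWG F=OYGY D=YBYR B=WRWB
After move 5 (U'): U=OGWW F=BBGY R=OYRG B=RGWB L=WROO
After move 6 (R'): R=YGOR U=OWWR F=BGGW D=YBYY B=RGBB
After move 7 (F): F=GBWG U=OWOR R=WGRR D=OYYY L=WYOB
Query: B face = RGBB

Answer: R G B B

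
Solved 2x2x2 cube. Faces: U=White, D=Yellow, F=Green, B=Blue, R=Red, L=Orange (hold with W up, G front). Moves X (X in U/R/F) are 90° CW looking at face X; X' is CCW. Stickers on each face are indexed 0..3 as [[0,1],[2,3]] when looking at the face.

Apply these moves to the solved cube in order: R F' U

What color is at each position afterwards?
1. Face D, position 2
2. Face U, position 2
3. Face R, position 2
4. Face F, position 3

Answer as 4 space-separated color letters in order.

After move 1 (R): R=RRRR U=WGWG F=GYGY D=YBYB B=WBWB
After move 2 (F'): F=YYGG U=WGRR R=BRYR D=OOYB L=OGOW
After move 3 (U): U=RWRG F=BRGG R=WBYR B=OGWB L=YYOW
Query 1: D[2] = Y
Query 2: U[2] = R
Query 3: R[2] = Y
Query 4: F[3] = G

Answer: Y R Y G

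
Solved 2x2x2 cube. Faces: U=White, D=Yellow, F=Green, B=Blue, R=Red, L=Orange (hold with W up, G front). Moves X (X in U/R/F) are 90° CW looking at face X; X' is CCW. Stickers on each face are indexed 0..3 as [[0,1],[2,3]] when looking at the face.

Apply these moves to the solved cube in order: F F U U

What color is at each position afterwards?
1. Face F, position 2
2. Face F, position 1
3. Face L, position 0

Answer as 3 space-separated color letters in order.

After move 1 (F): F=GGGG U=WWOO R=WRWR D=RRYY L=OYOY
After move 2 (F): F=GGGG U=WWYY R=OROR D=WWYY L=OROR
After move 3 (U): U=YWYW F=ORGG R=BBOR B=ORBB L=GGOR
After move 4 (U): U=YYWW F=BBGG R=OROR B=GGBB L=OROR
Query 1: F[2] = G
Query 2: F[1] = B
Query 3: L[0] = O

Answer: G B O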